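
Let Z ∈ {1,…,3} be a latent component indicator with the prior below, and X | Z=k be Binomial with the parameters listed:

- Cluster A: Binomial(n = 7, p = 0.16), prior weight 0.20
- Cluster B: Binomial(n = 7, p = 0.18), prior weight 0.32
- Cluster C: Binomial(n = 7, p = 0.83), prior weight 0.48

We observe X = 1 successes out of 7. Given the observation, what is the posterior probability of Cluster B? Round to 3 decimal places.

The responsibility of component k is w_k f_k(x) divided by Σ_j w_j f_j(x).
Component likelihoods at x = 1 successes out of 7:
  p_A = C(7,1)·0.16^1·0.84^6 = 7·0.16·0.351298 = 0.393454
  p_B = C(7,1)·0.18^1·0.82^6 = 7·0.18·0.304007 = 0.383048
  p_C = C(7,1)·0.83^1·0.17^6 = 7·0.83·2.41376e-05 = 0.000140239
Prior × likelihood for each component:
  w_A·p_A = 0.20 × 0.393454 = 0.0786908
  w_B·p_B = 0.32 × 0.383048 = 0.122575
  w_C·p_C = 0.48 × 0.000140239 = 6.73149e-05
Sum: 0.0786908 + 0.122575 + 6.73149e-05 = 0.201334
Responsibility of Cluster B: 0.122575 / 0.201334 ≈ 0.609

0.609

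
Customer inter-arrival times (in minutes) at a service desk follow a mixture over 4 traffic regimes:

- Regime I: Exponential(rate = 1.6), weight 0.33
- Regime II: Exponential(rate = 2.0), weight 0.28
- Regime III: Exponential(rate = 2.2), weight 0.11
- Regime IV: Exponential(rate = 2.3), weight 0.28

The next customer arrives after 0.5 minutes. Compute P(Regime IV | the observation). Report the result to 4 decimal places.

Apply Bayes' rule: the posterior for each component is proportional to its prior times its likelihood at x.
Component likelihoods at x = 0.5 minutes:
  f_I = 0.718926
  f_II = 0.735759
  f_III = 0.732316
  f_IV = 0.728265
Prior × likelihood for each component:
  w_I·f_I = 0.33 × 0.718926 = 0.237246
  w_II·f_II = 0.28 × 0.735759 = 0.206012
  w_III·f_III = 0.11 × 0.732316 = 0.0805548
  w_IV·f_IV = 0.28 × 0.728265 = 0.203914
Sum: 0.237246 + 0.206012 + 0.0805548 + 0.203914 = 0.727727
P(Regime IV | 0.5 minutes) ≈ 0.2802

0.2802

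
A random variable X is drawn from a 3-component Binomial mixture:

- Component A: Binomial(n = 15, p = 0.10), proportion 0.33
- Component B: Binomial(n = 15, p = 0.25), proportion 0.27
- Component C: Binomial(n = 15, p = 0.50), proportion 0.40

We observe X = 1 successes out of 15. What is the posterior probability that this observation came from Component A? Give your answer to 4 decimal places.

Apply Bayes' rule: the posterior for each component is proportional to its prior times its likelihood at x.
Component likelihoods at x = 1 successes out of 15:
  L_A = 0.343152
  L_B = 0.0668173
  L_C = 0.000457764
Unnormalised posteriors:
  π_A·L_A = 0.33 × 0.343152 = 0.11324
  π_B·L_B = 0.27 × 0.0668173 = 0.0180407
  π_C·L_C = 0.40 × 0.000457764 = 0.000183105
Sum: 0.11324 + 0.0180407 + 0.000183105 = 0.131464
P(Component A | 1 successes out of 15) ≈ 0.8614

0.8614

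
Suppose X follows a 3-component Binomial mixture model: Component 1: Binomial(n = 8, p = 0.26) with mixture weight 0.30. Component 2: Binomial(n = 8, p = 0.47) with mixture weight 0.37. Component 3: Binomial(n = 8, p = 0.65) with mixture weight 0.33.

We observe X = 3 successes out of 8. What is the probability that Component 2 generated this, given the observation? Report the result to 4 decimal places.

The responsibility of component k is π_k f_k(x) divided by Σ_j π_j f_j(x).
Evaluate each component's likelihood at the observed value:
  p_1 = 0.218407
  p_2 = 0.243143
  p_3 = 0.0807734
Unnormalised posteriors:
  π_1·p_1 = 0.30 × 0.218407 = 0.0655221
  π_2·p_2 = 0.37 × 0.243143 = 0.0899627
  π_3·p_3 = 0.33 × 0.0807734 = 0.0266552
Marginal: 0.0655221 + 0.0899627 + 0.0266552 = 0.18214
Responsibility of Component 2: 0.0899627 / 0.18214 ≈ 0.4939

0.4939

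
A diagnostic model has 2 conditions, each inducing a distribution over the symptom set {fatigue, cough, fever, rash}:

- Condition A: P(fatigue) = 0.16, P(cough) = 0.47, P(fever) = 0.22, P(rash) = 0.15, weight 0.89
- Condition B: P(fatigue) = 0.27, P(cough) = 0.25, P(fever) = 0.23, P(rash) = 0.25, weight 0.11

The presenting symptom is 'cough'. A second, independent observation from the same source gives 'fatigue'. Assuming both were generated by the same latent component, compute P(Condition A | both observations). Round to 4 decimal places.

Posterior ∝ prior × likelihood, so P(k | x) ∝ π_k f_k(x); normalise over all components.
Since both observations come from the same component, the likelihood for component k is f_k(x₁)·f_k(x₂).
  p_A = [0.47] × [0.16] = 0.0752
  p_B = [0.25] × [0.27] = 0.0675
Multiply by the mixture weights:
  π_A·p_A = 0.89 × 0.0752 = 0.066928
  π_B·p_B = 0.11 × 0.0675 = 0.007425
Denominator: 0.066928 + 0.007425 = 0.074353
P(Condition A | x) ≈ 0.9001

0.9001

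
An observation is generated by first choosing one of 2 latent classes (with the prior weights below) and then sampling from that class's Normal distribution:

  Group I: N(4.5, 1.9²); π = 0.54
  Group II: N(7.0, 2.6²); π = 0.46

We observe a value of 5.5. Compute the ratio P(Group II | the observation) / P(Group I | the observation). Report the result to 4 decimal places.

Only the two components matter; the odds are (π_i f_i(x)) / (π_j f_j(x)).
Evaluate each component's likelihood at the observed value:
  p_I = 0.182812
  p_II = 0.129916
Posterior odds = (π_II·p_II) / (π_I·p_I) = (0.46·0.129916) / (0.54·0.182812) = 0.0597612 / 0.0987185 ≈ 0.6054

0.6054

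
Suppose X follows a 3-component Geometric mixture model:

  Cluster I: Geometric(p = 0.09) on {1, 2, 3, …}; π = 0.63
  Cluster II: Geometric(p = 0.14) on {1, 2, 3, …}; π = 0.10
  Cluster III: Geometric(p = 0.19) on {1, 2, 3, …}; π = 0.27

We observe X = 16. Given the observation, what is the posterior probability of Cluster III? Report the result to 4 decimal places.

0.1249

By Bayes' theorem, P(k | x) = π_k f_k(x) / Σ_j π_j f_j(x).
Evaluate each component's likelihood at the observed value:
  L_I = 0.0218707
  L_II = 0.0145749
  L_III = 0.00805432
Weight by the priors:
  π_I·L_I = 0.63 × 0.0218707 = 0.0137786
  π_II·L_II = 0.10 × 0.0145749 = 0.00145749
  π_III·L_III = 0.27 × 0.00805432 = 0.00217467
Normaliser: 0.0137786 + 0.00145749 + 0.00217467 = 0.0174107
P(Cluster III | x) = 0.00217467 / 0.0174107 ≈ 0.1249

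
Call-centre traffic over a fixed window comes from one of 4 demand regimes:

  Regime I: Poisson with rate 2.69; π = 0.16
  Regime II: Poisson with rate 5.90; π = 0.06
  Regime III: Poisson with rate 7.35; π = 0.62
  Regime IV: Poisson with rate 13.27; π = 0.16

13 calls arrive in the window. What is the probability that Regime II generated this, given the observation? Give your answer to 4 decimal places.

0.0094

The responsibility of component k is π_k f_k(x) divided by Σ_j π_j f_j(x).
Evaluate each component's likelihood at the observed value:
  L_I = 4.20966e-06
  L_II = 0.00461805
  L_III = 0.0188534
  L_IV = 0.109636
Multiply by the mixture weights:
  π_I·L_I = 0.16 × 4.20966e-06 = 6.73546e-07
  π_II·L_II = 0.06 × 0.00461805 = 0.000277083
  π_III·L_III = 0.62 × 0.0188534 = 0.0116891
  π_IV·L_IV = 0.16 × 0.109636 = 0.0175418
Sum: 6.73546e-07 + 0.000277083 + 0.0116891 + 0.0175418 = 0.0295087
P(Regime II | the observation) = 0.000277083 / 0.0295087 ≈ 0.0094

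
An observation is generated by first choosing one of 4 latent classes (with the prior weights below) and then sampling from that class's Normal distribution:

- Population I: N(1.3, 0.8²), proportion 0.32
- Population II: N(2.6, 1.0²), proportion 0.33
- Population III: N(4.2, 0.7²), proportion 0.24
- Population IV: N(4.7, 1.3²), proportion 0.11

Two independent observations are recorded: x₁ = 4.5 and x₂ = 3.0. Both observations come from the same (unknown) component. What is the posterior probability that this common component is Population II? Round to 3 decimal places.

Posterior ∝ prior × likelihood, so P(k | x) ∝ π_k f_k(x); normalise over all components.
Since both observations come from the same component, the likelihood for component k is f_k(x₁)·f_k(x₂).
  f_I = [0.000167288] × [0.0521512] = 8.72426e-06
  f_II = [0.0656158] × [0.36827] = 0.0241643
  f_III = [0.51991] × [0.131119] = 0.0681699
  f_IV = [0.303268] × [0.130506] = 0.0395785
Weight by the priors:
  π_I·f_I = 0.32 × 8.72426e-06 = 2.79176e-06
  π_II·f_II = 0.33 × 0.0241643 = 0.00797423
  π_III·f_III = 0.24 × 0.0681699 = 0.0163608
  π_IV·f_IV = 0.11 × 0.0395785 = 0.00435363
Denominator: 2.79176e-06 + 0.00797423 + 0.0163608 + 0.00435363 = 0.0286914
P(Population II | x₁,x₂) ≈ 0.278

0.278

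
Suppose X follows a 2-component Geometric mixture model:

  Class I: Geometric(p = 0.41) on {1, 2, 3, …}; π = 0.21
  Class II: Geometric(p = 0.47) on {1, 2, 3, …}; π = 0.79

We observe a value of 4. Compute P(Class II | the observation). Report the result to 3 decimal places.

Apply Bayes' rule: the posterior for each component is proportional to its prior times its likelihood at x.
Evaluate each component's likelihood at the observed value:
  f_I = 0.41·(1−0.41)^3 = 0.41·0.205379 = 0.0842054
  f_II = 0.47·(1−0.47)^3 = 0.47·0.148877 = 0.0699722
Multiply by the mixture weights:
  π_I·f_I = 0.21 × 0.0842054 = 0.0176831
  π_II·f_II = 0.79 × 0.0699722 = 0.055278
Marginal: 0.0176831 + 0.055278 = 0.0729612
Responsibility of Class II: 0.055278 / 0.0729612 ≈ 0.758

0.758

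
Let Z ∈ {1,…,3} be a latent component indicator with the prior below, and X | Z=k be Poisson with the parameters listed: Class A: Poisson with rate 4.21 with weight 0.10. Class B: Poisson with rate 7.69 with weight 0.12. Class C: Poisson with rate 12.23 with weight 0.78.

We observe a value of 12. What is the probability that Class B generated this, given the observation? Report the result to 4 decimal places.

0.0521

By Bayes' theorem, P(k | x) = w_k f_k(x) / Σ_j w_j f_j(x).
Poisson probabilities:
  p_A = e^(−4.21)·4.21^12/12! = 0.000960878
  p_B = e^(−7.69)·7.69^12/12! = 0.0408371
  p_C = e^(−12.23)·12.23^12/12! = 0.114119
Weight by the priors:
  w_A·p_A = 0.10 × 0.000960878 = 9.60878e-05
  w_B·p_B = 0.12 × 0.0408371 = 0.00490045
  w_C·p_C = 0.78 × 0.114119 = 0.089013
Sum: 9.60878e-05 + 0.00490045 + 0.089013 = 0.0940096
Responsibility of Class B: 0.00490045 / 0.0940096 ≈ 0.0521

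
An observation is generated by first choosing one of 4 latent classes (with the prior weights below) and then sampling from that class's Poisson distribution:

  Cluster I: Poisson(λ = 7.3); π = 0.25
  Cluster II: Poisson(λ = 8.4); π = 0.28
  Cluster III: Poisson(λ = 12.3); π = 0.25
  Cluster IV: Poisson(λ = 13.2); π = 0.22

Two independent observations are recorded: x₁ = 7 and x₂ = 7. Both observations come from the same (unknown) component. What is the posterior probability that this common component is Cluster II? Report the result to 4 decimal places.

0.4473

Posterior ∝ prior × likelihood, so P(k | x) ∝ π_k f_k(x); normalise over all components.
Since both observations come from the same component, the likelihood for component k is f_k(x₁)·f_k(x₂).
  f_I = [e^(−7.3)·7.3^7/7! = 0.148074] × [0.148074] = 0.021926
  f_II = [e^(−8.4)·8.4^7/7! = 0.131659] × [0.131659] = 0.0173341
  f_III = [e^(−12.3)·12.3^7/7! = 0.0384665] × [0.0384665] = 0.00147967
  f_IV = [e^(−13.2)·13.2^7/7! = 0.0256389] × [0.0256389] = 0.000657355
Unnormalised posteriors:
  π_I·f_I = 0.25 × 0.021926 = 0.0054815
  π_II·f_II = 0.28 × 0.0173341 = 0.00485355
  π_III·f_III = 0.25 × 0.00147967 = 0.000369919
  π_IV·f_IV = 0.22 × 0.000657355 = 0.000144618
Sum: 0.0054815 + 0.00485355 + 0.000369919 + 0.000144618 = 0.0108496
Responsibility of Cluster II: 0.00485355 / 0.0108496 ≈ 0.4473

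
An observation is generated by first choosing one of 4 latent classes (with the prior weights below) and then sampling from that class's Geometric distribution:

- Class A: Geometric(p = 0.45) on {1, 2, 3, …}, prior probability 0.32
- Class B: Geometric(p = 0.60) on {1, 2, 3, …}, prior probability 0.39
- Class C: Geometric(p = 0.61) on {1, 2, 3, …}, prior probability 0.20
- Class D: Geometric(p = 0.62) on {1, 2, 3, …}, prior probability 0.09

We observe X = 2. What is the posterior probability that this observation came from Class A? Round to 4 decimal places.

0.3278

The responsibility of component k is P(Z=k) f_k(x) divided by Σ_j P(Z=j) f_j(x).
Geometric probabilities:
  p_A = 0.45·(1−0.45)^1 = 0.45·0.55 = 0.2475
  p_B = 0.60·(1−0.60)^1 = 0.60·0.4 = 0.24
  p_C = 0.61·(1−0.61)^1 = 0.61·0.39 = 0.2379
  p_D = 0.62·(1−0.62)^1 = 0.62·0.38 = 0.2356
Multiply by the mixture weights:
  P(Z=A)·p_A = 0.32 × 0.2475 = 0.0792
  P(Z=B)·p_B = 0.39 × 0.24 = 0.0936
  P(Z=C)·p_C = 0.20 × 0.2379 = 0.04758
  P(Z=D)·p_D = 0.09 × 0.2356 = 0.021204
Denominator: 0.0792 + 0.0936 + 0.04758 + 0.021204 = 0.241584
So the posterior for Class A is 0.0792 / 0.241584 ≈ 0.3278.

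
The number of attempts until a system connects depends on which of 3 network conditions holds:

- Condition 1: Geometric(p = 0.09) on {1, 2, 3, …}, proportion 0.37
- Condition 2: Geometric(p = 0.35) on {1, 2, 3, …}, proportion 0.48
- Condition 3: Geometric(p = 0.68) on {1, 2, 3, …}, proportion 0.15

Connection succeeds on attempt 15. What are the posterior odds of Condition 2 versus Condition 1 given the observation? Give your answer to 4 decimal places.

Only the two components matter; the odds are (π_i f_i(x)) / (π_j f_j(x)).
Geometric probabilities:
  L_1 = 0.09·(1−0.09)^14 = 0.09·0.267042 = 0.0240338
  L_2 = 0.35·(1−0.35)^14 = 0.35·0.00240318 = 0.000841114
  L_3 = 0.68·(1−0.68)^14 = 0.68·1.18059e-07 = 8.02802e-08
0.000403735 / 0.0088925 ≈ 0.0454

0.0454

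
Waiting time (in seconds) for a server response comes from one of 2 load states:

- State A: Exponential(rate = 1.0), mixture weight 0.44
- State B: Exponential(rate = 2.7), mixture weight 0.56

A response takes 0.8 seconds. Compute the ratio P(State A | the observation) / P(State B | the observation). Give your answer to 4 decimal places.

1.1338

Posterior odds = (P(Z=i) f_i(x)) / (P(Z=j) f_j(x)); the normalising sum cancels.
Evaluate each component's likelihood at the observed value:
  f_A = 1.0·e^(−1.0·0.8) = 1.0·e^(−0.8000) = 0.449329
  f_B = 2.7·e^(−2.7·0.8) = 2.7·e^(−2.1600) = 0.311378
Odds = (0.44/0.56) × (0.449329/0.311378) = 0.785714 × 1.44303 ≈ 1.1338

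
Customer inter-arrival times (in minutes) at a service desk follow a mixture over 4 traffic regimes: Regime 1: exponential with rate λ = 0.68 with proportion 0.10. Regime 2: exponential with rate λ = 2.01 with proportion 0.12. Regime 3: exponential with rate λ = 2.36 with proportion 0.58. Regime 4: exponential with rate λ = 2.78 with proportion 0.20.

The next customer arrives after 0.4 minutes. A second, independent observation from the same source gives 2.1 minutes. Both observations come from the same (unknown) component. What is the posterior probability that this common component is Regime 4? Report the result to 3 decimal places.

The responsibility of component k is π_k f_k(x) divided by Σ_j π_j f_j(x).
Since both observations come from the same component, the likelihood for component k is f_k(x₁)·f_k(x₂).
  L_1 = [0.518061] × [0.163056] = 0.0844729
  L_2 = [0.899546] × [0.0295147] = 0.0265499
  L_3 = [0.918202] × [0.0166168] = 0.0152576
  L_4 = [0.914343] × [0.00810277] = 0.00740872
Multiply by the mixture weights:
  π_1·L_1 = 0.10 × 0.0844729 = 0.00844729
  π_2·L_2 = 0.12 × 0.0265499 = 0.00318598
  π_3·L_3 = 0.58 × 0.0152576 = 0.00884941
  π_4·L_4 = 0.20 × 0.00740872 = 0.00148174
Denominator: 0.00844729 + 0.00318598 + 0.00884941 + 0.00148174 = 0.0219644
P(Regime 4 | x₁, x₂) ≈ 0.067

0.067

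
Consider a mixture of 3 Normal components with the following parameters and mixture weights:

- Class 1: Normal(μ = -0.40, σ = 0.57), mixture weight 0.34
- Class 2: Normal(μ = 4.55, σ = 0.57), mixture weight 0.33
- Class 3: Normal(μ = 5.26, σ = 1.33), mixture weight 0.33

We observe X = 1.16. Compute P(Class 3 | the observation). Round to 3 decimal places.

Apply Bayes' rule: the posterior for each component is proportional to its prior times its likelihood at x.
Component likelihoods at x = 1.16:
  f_1 = 0.01654
  f_2 = 1.45975e-08
  f_3 = 0.00259114
Weight by the priors:
  P(Z=1)·f_1 = 0.34 × 0.01654 = 0.00562361
  P(Z=2)·f_2 = 0.33 × 1.45975e-08 = 4.81718e-09
  P(Z=3)·f_3 = 0.33 × 0.00259114 = 0.000855076
Sum: 0.00562361 + 4.81718e-09 + 0.000855076 = 0.00647869
P(Class 3 | the observation) = 0.000855076 / 0.00647869 ≈ 0.132

0.132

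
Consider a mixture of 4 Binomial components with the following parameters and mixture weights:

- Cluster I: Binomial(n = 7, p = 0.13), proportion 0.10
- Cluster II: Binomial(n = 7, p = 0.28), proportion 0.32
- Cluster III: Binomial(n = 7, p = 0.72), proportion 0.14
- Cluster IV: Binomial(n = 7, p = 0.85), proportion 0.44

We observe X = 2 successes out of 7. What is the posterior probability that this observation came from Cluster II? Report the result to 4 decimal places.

0.8304

The responsibility of component k is w_k f_k(x) divided by Σ_j w_j f_j(x).
Component likelihoods at x = 2 successes out of 7:
  f_I = 0.17689
  f_II = 0.318565
  f_III = 0.0187359
  f_IV = 0.00115216
Prior × likelihood for each component:
  w_I·f_I = 0.10 × 0.17689 = 0.017689
  w_II·f_II = 0.32 × 0.318565 = 0.101941
  w_III·f_III = 0.14 × 0.0187359 = 0.00262303
  w_IV·f_IV = 0.44 × 0.00115216 = 0.000506951
Marginal: 0.017689 + 0.101941 + 0.00262303 + 0.000506951 = 0.12276
So the posterior for Cluster II is 0.101941 / 0.12276 ≈ 0.8304.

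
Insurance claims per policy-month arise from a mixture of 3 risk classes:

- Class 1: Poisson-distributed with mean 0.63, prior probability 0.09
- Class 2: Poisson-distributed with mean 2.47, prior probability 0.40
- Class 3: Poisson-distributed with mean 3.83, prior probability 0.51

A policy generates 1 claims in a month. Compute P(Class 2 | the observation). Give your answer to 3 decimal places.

0.535

P(component k | x) = w_k·f_k(x) / marginal(x), where marginal(x) = Σ_j w_j·f_j(x).
Evaluate each component's likelihood at the observed value:
  f_1 = e^(−0.63)·0.63^1/1! = 0.335533
  f_2 = e^(−2.47)·2.47^1/1! = 0.208925
  f_3 = e^(−3.83)·3.83^1/1! = 0.0831478
Multiply by the mixture weights:
  w_1·f_1 = 0.09 × 0.335533 = 0.030198
  w_2·f_2 = 0.40 × 0.208925 = 0.0835698
  w_3·f_3 = 0.51 × 0.0831478 = 0.0424054
Marginal: 0.030198 + 0.0835698 + 0.0424054 = 0.156173
P(Class 2 | x) ≈ 0.535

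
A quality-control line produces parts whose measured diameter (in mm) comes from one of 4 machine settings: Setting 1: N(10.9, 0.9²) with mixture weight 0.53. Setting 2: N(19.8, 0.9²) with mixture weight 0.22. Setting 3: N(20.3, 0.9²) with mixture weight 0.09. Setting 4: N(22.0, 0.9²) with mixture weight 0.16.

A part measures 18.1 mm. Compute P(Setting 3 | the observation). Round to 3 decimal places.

0.109

Apply Bayes' rule: the posterior for each component is proportional to its prior times its likelihood at x.
Normal densities:
  p_1 = (1/(0.9·√(2π)))·exp(−(18.1−10.9)²/(2·0.9²)) = 0.443269·exp(-32.00000) = 5.61363e-15
  p_2 = (1/(0.9·√(2π)))·exp(−(18.1−19.8)²/(2·0.9²)) = 0.443269·exp(-1.78395) = 0.0744574
  p_3 = (1/(0.9·√(2π)))·exp(−(18.1−20.3)²/(2·0.9²)) = 0.443269·exp(-2.98765) = 0.0223432
  p_4 = (1/(0.9·√(2π)))·exp(−(18.1−22.0)²/(2·0.9²)) = 0.443269·exp(-9.38889) = 3.70787e-05
Multiply by the mixture weights:
  w_1·p_1 = 0.53 × 5.61363e-15 = 2.97523e-15
  w_2·p_2 = 0.22 × 0.0744574 = 0.0163806
  w_3·p_3 = 0.09 × 0.0223432 = 0.00201089
  w_4·p_4 = 0.16 × 3.70787e-05 = 5.9326e-06
Normaliser: 2.97523e-15 + 0.0163806 + 0.00201089 + 5.9326e-06 = 0.0183974
P(Setting 3 | data) = 0.00201089 / 0.0183974 ≈ 0.109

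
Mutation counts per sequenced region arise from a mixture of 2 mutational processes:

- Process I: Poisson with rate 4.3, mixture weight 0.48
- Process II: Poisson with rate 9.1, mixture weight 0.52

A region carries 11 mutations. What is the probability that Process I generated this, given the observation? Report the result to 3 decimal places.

0.029

P(component k | x) = P(Z=k)·f_k(x) / marginal(x), where marginal(x) = Σ_j P(Z=j)·f_j(x).
Component likelihoods at x = 11 mutations:
  L_I = e^(−4.3)·4.3^11/11! = 0.00315886
  L_II = e^(−9.1)·9.1^11/11! = 0.0991334
Weight by the priors:
  P(Z=I)·L_I = 0.48 × 0.00315886 = 0.00151626
  P(Z=II)·L_II = 0.52 × 0.0991334 = 0.0515493
Denominator: 0.00151626 + 0.0515493 = 0.0530656
Responsibility of Process I: 0.00151626 / 0.0530656 ≈ 0.029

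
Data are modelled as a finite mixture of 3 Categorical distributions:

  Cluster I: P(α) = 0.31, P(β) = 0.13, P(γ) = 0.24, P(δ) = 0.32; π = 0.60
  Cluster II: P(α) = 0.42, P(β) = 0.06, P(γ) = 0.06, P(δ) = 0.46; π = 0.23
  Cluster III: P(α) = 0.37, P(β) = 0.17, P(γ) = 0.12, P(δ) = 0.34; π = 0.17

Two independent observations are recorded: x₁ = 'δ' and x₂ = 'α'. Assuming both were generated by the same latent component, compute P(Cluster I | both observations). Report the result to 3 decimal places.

0.475

The responsibility of component k is π_k f_k(x) divided by Σ_j π_j f_j(x).
Since both observations come from the same component, the likelihood for component k is f_k(x₁)·f_k(x₂).
  p_I = [P(δ | comp) = 0.32] × [0.31] = 0.0992
  p_II = [P(δ | comp) = 0.46] × [0.42] = 0.1932
  p_III = [P(δ | comp) = 0.34] × [0.37] = 0.1258
Prior × likelihood for each component:
  π_I·p_I = 0.60 × 0.0992 = 0.05952
  π_II·p_II = 0.23 × 0.1932 = 0.044436
  π_III·p_III = 0.17 × 0.1258 = 0.021386
Evidence: 0.05952 + 0.044436 + 0.021386 = 0.125342
Responsibility of Cluster I: 0.05952 / 0.125342 ≈ 0.475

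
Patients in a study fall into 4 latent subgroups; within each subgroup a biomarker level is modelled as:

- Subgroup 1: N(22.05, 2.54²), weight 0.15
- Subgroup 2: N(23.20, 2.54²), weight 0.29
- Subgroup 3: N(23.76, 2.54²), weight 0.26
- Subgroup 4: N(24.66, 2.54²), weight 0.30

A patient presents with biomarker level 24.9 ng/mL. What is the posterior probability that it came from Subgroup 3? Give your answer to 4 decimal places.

The responsibility of component k is P(Z=k) f_k(x) divided by Σ_j P(Z=j) f_j(x).
Normal densities:
  p_1 = 0.0836932
  p_2 = 0.125547
  p_3 = 0.142015
  p_4 = 0.156364
Prior × likelihood for each component:
  P(Z=1)·p_1 = 0.15 × 0.0836932 = 0.012554
  P(Z=2)·p_2 = 0.29 × 0.125547 = 0.0364085
  P(Z=3)·p_3 = 0.26 × 0.142015 = 0.0369239
  P(Z=4)·p_4 = 0.30 × 0.156364 = 0.0469093
Sum: 0.012554 + 0.0364085 + 0.0369239 + 0.0469093 = 0.132796
So the posterior for Subgroup 3 is 0.0369239 / 0.132796 ≈ 0.2781.

0.2781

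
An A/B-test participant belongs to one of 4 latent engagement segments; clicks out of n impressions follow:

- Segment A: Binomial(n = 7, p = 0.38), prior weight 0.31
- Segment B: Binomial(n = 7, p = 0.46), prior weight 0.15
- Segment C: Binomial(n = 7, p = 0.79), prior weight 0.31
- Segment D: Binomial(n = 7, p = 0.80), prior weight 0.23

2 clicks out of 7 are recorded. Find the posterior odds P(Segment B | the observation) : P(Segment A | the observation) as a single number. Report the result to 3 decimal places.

Only the two components matter; the odds are (π_i f_i(x)) / (π_j f_j(x)).
Component likelihoods at x = 2 clicks out of 7:
  f_A = 0.277808
  f_B = 0.204035
  f_C = 0.00535266
  f_D = 0.0043008
Odds = (0.15/0.31) × (0.204035/0.277808) = 0.483871 × 0.734444 ≈ 0.355

0.355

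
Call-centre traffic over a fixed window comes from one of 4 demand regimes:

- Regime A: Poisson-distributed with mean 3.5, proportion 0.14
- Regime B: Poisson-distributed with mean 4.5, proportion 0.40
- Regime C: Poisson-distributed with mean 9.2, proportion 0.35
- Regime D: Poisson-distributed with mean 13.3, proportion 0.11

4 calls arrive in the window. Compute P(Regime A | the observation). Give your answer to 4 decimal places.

Posterior ∝ prior × likelihood, so P(k | x) ∝ w_k f_k(x); normalise over all components.
Poisson probabilities:
  p_A = e^(−3.5)·3.5^4/4! = 0.188812
  p_B = e^(−4.5)·4.5^4/4! = 0.189808
  p_C = e^(−9.2)·9.2^4/4! = 0.03016
  p_D = e^(−13.3)·13.3^4/4! = 0.00218313
Weight by the priors:
  w_A·p_A = 0.14 × 0.188812 = 0.0264337
  w_B·p_B = 0.40 × 0.189808 = 0.075923
  w_C·p_C = 0.35 × 0.03016 = 0.010556
  w_D·p_D = 0.11 × 0.00218313 = 0.000240144
Sum: 0.0264337 + 0.075923 + 0.010556 + 0.000240144 = 0.113153
So the posterior for Regime A is 0.0264337 / 0.113153 ≈ 0.2336.

0.2336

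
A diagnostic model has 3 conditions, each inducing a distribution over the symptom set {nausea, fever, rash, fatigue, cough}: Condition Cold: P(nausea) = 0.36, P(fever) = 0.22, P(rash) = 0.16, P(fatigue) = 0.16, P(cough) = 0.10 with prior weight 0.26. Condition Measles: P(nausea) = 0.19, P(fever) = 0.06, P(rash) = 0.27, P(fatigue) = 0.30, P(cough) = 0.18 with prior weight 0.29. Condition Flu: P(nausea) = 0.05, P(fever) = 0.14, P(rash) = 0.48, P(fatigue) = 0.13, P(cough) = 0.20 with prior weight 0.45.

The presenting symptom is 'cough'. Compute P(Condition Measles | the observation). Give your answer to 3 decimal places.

0.310

P(component k | x) = w_k·f_k(x) / marginal(x), where marginal(x) = Σ_j w_j·f_j(x).
Evaluate each component's likelihood at the observed value:
  L_Cold = P(cough | comp) = 0.10
  L_Measles = P(cough | comp) = 0.18
  L_Flu = P(cough | comp) = 0.20
Multiply by the mixture weights:
  w_Cold·L_Cold = 0.26 × 0.1 = 0.026
  w_Measles·L_Measles = 0.29 × 0.18 = 0.0522
  w_Flu·L_Flu = 0.45 × 0.2 = 0.09
Sum: 0.026 + 0.0522 + 0.09 = 0.1682
P(Condition Measles | 'cough') ≈ 0.310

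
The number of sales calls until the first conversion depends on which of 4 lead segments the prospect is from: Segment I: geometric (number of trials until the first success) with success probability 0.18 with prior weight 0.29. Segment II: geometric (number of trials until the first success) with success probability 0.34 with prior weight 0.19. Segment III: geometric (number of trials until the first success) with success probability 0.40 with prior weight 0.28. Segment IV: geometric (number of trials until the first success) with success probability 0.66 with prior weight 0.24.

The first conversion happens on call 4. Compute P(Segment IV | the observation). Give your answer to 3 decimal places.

Apply Bayes' rule: the posterior for each component is proportional to its prior times its likelihood at x.
Geometric probabilities:
  f_I = 0.18·(1−0.18)^3 = 0.18·0.551368 = 0.0992462
  f_II = 0.34·(1−0.34)^3 = 0.34·0.287496 = 0.0977486
  f_III = 0.40·(1−0.40)^3 = 0.40·0.216 = 0.0864
  f_IV = 0.66·(1−0.66)^3 = 0.66·0.039304 = 0.0259406
Weight by the priors:
  w_I·f_I = 0.29 × 0.0992462 = 0.0287814
  w_II·f_II = 0.19 × 0.0977486 = 0.0185722
  w_III·f_III = 0.28 × 0.0864 = 0.024192
  w_IV·f_IV = 0.24 × 0.0259406 = 0.00622575
Sum: 0.0287814 + 0.0185722 + 0.024192 + 0.00622575 = 0.0777714
So the posterior for Segment IV is 0.00622575 / 0.0777714 ≈ 0.080.

0.080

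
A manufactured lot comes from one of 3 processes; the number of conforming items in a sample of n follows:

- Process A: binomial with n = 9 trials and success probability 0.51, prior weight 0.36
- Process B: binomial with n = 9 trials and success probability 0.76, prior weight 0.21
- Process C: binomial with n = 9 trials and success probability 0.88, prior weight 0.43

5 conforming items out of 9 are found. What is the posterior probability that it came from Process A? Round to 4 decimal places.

The responsibility of component k is w_k f_k(x) divided by Σ_j w_j f_j(x).
Component likelihoods at x = 5 conforming items out of 9:
  p_A = 0.250614
  p_B = 0.105995
  p_C = 0.0137882
Prior × likelihood for each component:
  w_A·p_A = 0.36 × 0.250614 = 0.0902211
  w_B·p_B = 0.21 × 0.105995 = 0.0222589
  w_C·p_C = 0.43 × 0.0137882 = 0.00592894
Denominator: 0.0902211 + 0.0222589 + 0.00592894 = 0.118409
Responsibility of Process A: 0.0902211 / 0.118409 ≈ 0.7619

0.7619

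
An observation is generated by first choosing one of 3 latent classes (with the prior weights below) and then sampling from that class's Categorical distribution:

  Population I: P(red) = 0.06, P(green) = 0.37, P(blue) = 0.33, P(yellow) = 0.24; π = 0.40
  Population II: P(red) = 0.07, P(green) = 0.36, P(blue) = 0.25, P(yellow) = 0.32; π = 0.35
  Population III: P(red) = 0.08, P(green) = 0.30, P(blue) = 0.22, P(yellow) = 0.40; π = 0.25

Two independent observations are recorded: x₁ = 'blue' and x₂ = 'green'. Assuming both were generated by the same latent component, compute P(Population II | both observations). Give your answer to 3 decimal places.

0.325

Posterior ∝ prior × likelihood, so P(k | x) ∝ π_k f_k(x); normalise over all components.
Since both observations come from the same component, the likelihood for component k is f_k(x₁)·f_k(x₂).
  p_I = [P(blue | comp) = 0.33] × [0.37] = 0.1221
  p_II = [P(blue | comp) = 0.25] × [0.36] = 0.09
  p_III = [P(blue | comp) = 0.22] × [0.3] = 0.066
Prior × likelihood for each component:
  π_I·p_I = 0.40 × 0.1221 = 0.04884
  π_II·p_II = 0.35 × 0.09 = 0.0315
  π_III·p_III = 0.25 × 0.066 = 0.0165
Marginal: 0.04884 + 0.0315 + 0.0165 = 0.09684
P(Population II | x₁,x₂) ≈ 0.325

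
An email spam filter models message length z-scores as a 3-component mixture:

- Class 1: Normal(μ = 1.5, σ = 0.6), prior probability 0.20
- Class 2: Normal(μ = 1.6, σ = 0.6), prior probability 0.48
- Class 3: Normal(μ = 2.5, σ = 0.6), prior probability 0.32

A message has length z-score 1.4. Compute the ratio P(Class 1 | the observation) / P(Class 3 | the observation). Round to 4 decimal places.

3.3091

Only the two components matter; the odds are (π_i f_i(x)) / (π_j f_j(x)).
Normal densities:
  p_1 = (1/(0.6·√(2π)))·exp(−(1.4−1.5)²/(2·0.6²)) = 0.664904·exp(-0.01389) = 0.655733
  p_2 = (1/(0.6·√(2π)))·exp(−(1.4−1.6)²/(2·0.6²)) = 0.664904·exp(-0.05556) = 0.628972
  p_3 = (1/(0.6·√(2π)))·exp(−(1.4−2.5)²/(2·0.6²)) = 0.664904·exp(-1.68056) = 0.123852
Posterior odds = (π_1·p_1) / (π_3·p_3) = (0.20·0.655733) / (0.32·0.123852) = 0.131147 / 0.0396326 ≈ 3.3091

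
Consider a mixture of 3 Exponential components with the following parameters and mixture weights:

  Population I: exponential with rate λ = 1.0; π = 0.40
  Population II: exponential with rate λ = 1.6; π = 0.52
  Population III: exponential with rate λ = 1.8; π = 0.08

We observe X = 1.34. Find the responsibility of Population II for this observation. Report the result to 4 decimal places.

Posterior ∝ prior × likelihood, so P(k | x) ∝ P(Z=k) f_k(x); normalise over all components.
Exponential densities:
  p_I = 1.0·e^(−1.0·1.34) = 1.0·e^(−1.3400) = 0.261846
  p_II = 1.6·e^(−1.6·1.34) = 1.6·e^(−2.1440) = 0.187496
  p_III = 1.8·e^(−1.8·1.34) = 1.8·e^(−2.4120) = 0.161345
Multiply by the mixture weights:
  P(Z=I)·p_I = 0.40 × 0.261846 = 0.104738
  P(Z=II)·p_II = 0.52 × 0.187496 = 0.0974981
  P(Z=III)·p_III = 0.08 × 0.161345 = 0.0129076
Evidence: 0.104738 + 0.0974981 + 0.0129076 = 0.215144
So the posterior for Population II is 0.0974981 / 0.215144 ≈ 0.4532.

0.4532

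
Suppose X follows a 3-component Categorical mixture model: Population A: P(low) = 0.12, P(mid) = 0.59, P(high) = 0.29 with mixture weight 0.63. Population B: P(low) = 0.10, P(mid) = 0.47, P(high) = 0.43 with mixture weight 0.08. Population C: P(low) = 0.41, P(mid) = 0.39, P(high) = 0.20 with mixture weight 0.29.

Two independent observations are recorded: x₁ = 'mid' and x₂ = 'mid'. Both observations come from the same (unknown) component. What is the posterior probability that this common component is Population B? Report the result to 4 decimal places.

0.0629

The responsibility of component k is P(Z=k) f_k(x) divided by Σ_j P(Z=j) f_j(x).
Since both observations come from the same component, the likelihood for component k is f_k(x₁)·f_k(x₂).
  f_A = [0.59] × [0.59] = 0.3481
  f_B = [0.47] × [0.47] = 0.2209
  f_C = [0.39] × [0.39] = 0.1521
Weight by the priors:
  P(Z=A)·f_A = 0.63 × 0.3481 = 0.219303
  P(Z=B)·f_B = 0.08 × 0.2209 = 0.017672
  P(Z=C)·f_C = 0.29 × 0.1521 = 0.044109
Marginal: 0.219303 + 0.017672 + 0.044109 = 0.281084
Responsibility of Population B: 0.017672 / 0.281084 ≈ 0.0629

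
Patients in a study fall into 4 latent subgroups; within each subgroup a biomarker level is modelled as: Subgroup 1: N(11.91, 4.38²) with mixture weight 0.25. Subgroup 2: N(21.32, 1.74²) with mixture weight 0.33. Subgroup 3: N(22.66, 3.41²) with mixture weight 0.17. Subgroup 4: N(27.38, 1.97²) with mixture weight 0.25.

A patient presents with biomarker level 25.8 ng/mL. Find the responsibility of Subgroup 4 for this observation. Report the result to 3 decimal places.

0.698

Apply Bayes' rule: the posterior for each component is proportional to its prior times its likelihood at x.
Evaluate each component's likelihood at the observed value:
  p_1 = (1/(4.38·√(2π)))·exp(−(25.8−11.91)²/(2·4.38²)) = 0.091083·exp(-5.02836) = 0.000596551
  p_2 = (1/(1.74·√(2π)))·exp(−(25.8−21.32)²/(2·1.74²)) = 0.229277·exp(-3.31457) = 0.00833413
  p_3 = (1/(3.41·√(2π)))·exp(−(25.8−22.66)²/(2·3.41²)) = 0.116992·exp(-0.42396) = 0.0765657
  p_4 = (1/(1.97·√(2π)))·exp(−(25.8−27.38)²/(2·1.97²)) = 0.202509·exp(-0.32163) = 0.146813
Weight by the priors:
  π_1·p_1 = 0.25 × 0.000596551 = 0.000149138
  π_2·p_2 = 0.33 × 0.00833413 = 0.00275026
  π_3·p_3 = 0.17 × 0.0765657 = 0.0130162
  π_4·p_4 = 0.25 × 0.146813 = 0.0367031
Denominator: 0.000149138 + 0.00275026 + 0.0130162 + 0.0367031 = 0.0526187
So the posterior for Subgroup 4 is 0.0367031 / 0.0526187 ≈ 0.698.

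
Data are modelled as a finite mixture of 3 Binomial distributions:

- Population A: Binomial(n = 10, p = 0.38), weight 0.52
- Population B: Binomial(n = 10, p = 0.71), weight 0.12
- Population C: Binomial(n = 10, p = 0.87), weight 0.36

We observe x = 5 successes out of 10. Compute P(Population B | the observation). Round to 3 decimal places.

Posterior ∝ prior × likelihood, so P(k | x) ∝ π_k f_k(x); normalise over all components.
Component likelihoods at x = 5 successes out of 10:
  f_A = C(10,5)·0.38^5·0.62^5 = 252·0.00792352·0.0916133 = 0.182927
  f_B = C(10,5)·0.71^5·0.29^5 = 252·0.180423·0.00205111 = 0.0932572
  f_C = C(10,5)·0.87^5·0.13^5 = 252·0.498421·3.71293e-05 = 0.00466352
Weight by the priors:
  π_A·f_A = 0.52 × 0.182927 = 0.0951219
  π_B·f_B = 0.12 × 0.0932572 = 0.0111909
  π_C·f_C = 0.36 × 0.00466352 = 0.00167887
Marginal: 0.0951219 + 0.0111909 + 0.00167887 = 0.107992
P(Population B | the observation) = 0.0111909 / 0.107992 ≈ 0.104

0.104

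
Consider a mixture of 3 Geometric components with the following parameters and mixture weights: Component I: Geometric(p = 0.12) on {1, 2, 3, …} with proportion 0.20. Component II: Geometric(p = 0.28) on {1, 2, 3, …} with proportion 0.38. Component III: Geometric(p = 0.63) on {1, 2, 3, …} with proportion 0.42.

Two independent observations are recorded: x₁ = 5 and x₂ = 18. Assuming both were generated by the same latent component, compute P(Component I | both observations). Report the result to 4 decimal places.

The responsibility of component k is w_k f_k(x) divided by Σ_j w_j f_j(x).
Since both observations come from the same component, the likelihood for component k is f_k(x₁)·f_k(x₂).
  p_I = [0.12·(1−0.12)^4 = 0.12·0.599695 = 0.0719634] × [0.013658] = 0.000982876
  p_II = [0.28·(1−0.28)^4 = 0.28·0.268739 = 0.0752468] × [0.0010515] = 7.91222e-05
  p_III = [0.63·(1−0.63)^4 = 0.63·0.0187416 = 0.0118072] × [2.87587e-08] = 3.39561e-10
Multiply by the mixture weights:
  w_I·p_I = 0.20 × 0.000982876 = 0.000196575
  w_II·p_II = 0.38 × 7.91222e-05 = 3.00664e-05
  w_III·p_III = 0.42 × 3.39561e-10 = 1.42615e-10
Normaliser: 0.000196575 + 3.00664e-05 + 1.42615e-10 = 0.000226642
P(Component I | x) ≈ 0.8673

0.8673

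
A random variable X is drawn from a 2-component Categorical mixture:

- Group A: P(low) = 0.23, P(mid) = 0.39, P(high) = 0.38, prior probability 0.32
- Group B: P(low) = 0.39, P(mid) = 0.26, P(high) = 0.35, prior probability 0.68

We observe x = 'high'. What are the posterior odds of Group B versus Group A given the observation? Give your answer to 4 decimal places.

Since P(k|x) ∝ P(Z=k) f_k(x), the posterior odds are P(Z=i) f_i(x) / (P(Z=j) f_j(x)).
Component likelihoods at x = 'high':
  f_A = 0.38
  f_B = 0.35
0.238 / 0.1216 ≈ 1.9572

1.9572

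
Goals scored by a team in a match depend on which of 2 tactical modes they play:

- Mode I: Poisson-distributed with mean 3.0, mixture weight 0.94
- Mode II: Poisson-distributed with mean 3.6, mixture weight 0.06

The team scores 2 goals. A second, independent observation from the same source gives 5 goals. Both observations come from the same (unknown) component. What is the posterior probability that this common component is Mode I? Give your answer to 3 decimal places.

0.936

By Bayes' theorem, P(k | x) = P(Z=k) f_k(x) / Σ_j P(Z=j) f_j(x).
Since both observations come from the same component, the likelihood for component k is f_k(x₁)·f_k(x₂).
  p_I = [e^(−3.0)·3.0^2/2! = 0.224042] × [0.100819] = 0.0225876
  p_II = [e^(−3.6)·3.6^2/2! = 0.177058] × [0.13768] = 0.0243773
Multiply by the mixture weights:
  P(Z=I)·p_I = 0.94 × 0.0225876 = 0.0212324
  P(Z=II)·p_II = 0.06 × 0.0243773 = 0.00146264
Normaliser: 0.0212324 + 0.00146264 = 0.022695
So the posterior for Mode I is 0.0212324 / 0.022695 ≈ 0.936.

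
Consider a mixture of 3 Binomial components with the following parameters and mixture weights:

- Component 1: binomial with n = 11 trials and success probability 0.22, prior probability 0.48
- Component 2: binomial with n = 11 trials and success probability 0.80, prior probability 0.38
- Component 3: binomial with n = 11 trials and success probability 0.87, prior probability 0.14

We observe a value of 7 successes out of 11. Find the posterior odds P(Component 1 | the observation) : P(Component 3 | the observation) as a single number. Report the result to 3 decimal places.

0.294

The posterior odds equal the prior odds times the likelihood ratio: (π_i/π_j)·(f_i(x)/f_j(x)).
Component likelihoods at x = 7 successes out of 11:
  f_1 = C(11,7)·0.22^7·0.78^4 = 330·2.49436e-05·0.370151 = 0.00304685
  f_2 = C(11,7)·0.80^7·0.20^4 = 330·0.209715·0.0016 = 0.11073
  f_3 = C(11,7)·0.87^7·0.13^4 = 330·0.377255·0.00028561 = 0.0355568
Odds = (0.48/0.14) × (0.00304685/0.0355568) = 3.42857 × 0.0856898 ≈ 0.294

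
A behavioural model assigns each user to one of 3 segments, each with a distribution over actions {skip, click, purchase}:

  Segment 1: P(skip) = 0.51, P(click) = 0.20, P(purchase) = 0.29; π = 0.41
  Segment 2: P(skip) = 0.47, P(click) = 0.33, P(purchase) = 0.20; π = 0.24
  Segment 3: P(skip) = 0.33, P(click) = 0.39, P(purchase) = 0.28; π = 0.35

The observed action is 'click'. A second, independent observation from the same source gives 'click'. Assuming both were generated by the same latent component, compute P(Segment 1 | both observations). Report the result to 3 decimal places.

0.171

P(component k | x) = π_k·f_k(x) / marginal(x), where marginal(x) = Σ_j π_j·f_j(x).
Since both observations come from the same component, the likelihood for component k is f_k(x₁)·f_k(x₂).
  p_1 = [0.2] × [0.2] = 0.04
  p_2 = [0.33] × [0.33] = 0.1089
  p_3 = [0.39] × [0.39] = 0.1521
Unnormalised posteriors:
  π_1·p_1 = 0.41 × 0.04 = 0.0164
  π_2·p_2 = 0.24 × 0.1089 = 0.026136
  π_3·p_3 = 0.35 × 0.1521 = 0.053235
Marginal: 0.0164 + 0.026136 + 0.053235 = 0.095771
P(Segment 1 | data) ≈ 0.171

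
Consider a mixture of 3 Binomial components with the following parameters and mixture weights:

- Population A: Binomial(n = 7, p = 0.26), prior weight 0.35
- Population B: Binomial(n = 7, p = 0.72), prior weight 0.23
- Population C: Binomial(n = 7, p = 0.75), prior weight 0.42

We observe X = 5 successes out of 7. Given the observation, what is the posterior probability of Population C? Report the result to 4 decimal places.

The responsibility of component k is π_k f_k(x) divided by Σ_j π_j f_j(x).
Binomial probabilities:
  p_A = 0.0136631
  p_B = 0.318565
  p_C = 0.311462
Weight by the priors:
  π_A·p_A = 0.35 × 0.0136631 = 0.00478209
  π_B·p_B = 0.23 × 0.318565 = 0.0732699
  π_C·p_C = 0.42 × 0.311462 = 0.130814
Marginal: 0.00478209 + 0.0732699 + 0.130814 = 0.208866
P(Population C | the observation) ≈ 0.6263

0.6263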